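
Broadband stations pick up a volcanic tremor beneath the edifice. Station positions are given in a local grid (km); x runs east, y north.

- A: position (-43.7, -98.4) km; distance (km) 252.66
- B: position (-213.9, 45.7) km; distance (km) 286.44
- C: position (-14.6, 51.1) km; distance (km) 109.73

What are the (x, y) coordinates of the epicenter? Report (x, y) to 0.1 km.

Circle about each station: (x + 43.7)² + (y + 98.4)² = 252.66²; (x + 213.9)² + (y − 45.7)² = 286.44²; (x + 14.6)² + (y − 51.1)² = 109.73².
Subtracting the A equation from the B and C equations removes the quadratic terms:
-340.4 x + 288.2 y = 18038.65
58.2 x + 299.0 y = 43028.52
Solving the 2×2 system: x ≈ 59.1, y ≈ 132.4 km.
Check against A (with the unrounded x, y): √((x + 43.7)²+(y + 98.4)²) = 252.66 ≈ 252.66 km. ✓

(59.1, 132.4)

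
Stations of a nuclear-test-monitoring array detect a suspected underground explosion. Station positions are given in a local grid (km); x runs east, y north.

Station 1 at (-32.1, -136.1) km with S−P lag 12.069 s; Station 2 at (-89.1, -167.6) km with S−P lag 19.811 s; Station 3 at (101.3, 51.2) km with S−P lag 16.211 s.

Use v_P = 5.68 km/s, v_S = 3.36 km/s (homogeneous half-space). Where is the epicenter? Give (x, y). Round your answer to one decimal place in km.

(38.8, -66.6)

Distance from S−P lag: d = Δt · v_P v_S / (v_P − v_S) = Δt · (5.68·3.36)/(5.68−3.36) ≈ 8.2262·Δt.
So d_Station 1 = 99.28, d_Station 2 = 162.97, d_Station 3 = 133.36 km.
Circle about each station: (x + 32.1)² + (y + 136.1)² = 99.28²; (x + 89.1)² + (y + 167.6)² = 162.97²; (x − 101.3)² + (y − 51.2)² = 133.36².
Subtracting pairs of circle equations eliminates x²+y² and gives linear equations (the radical axes):
-114.0 x − 63.0 y = -227.75
266.8 x + 374.6 y = -14598.86
Solving the 2×2 system: x ≈ 38.8, y ≈ -66.6 km.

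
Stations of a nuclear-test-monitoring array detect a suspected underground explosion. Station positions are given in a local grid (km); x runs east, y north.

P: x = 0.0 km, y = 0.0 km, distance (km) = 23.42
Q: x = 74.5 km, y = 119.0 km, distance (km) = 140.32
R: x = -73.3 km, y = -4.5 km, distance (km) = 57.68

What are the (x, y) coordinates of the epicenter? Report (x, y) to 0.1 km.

Circle about each station: x² + y² = 23.42²; (x − 74.5)² + (y − 119.0)² = 140.32²; (x + 73.3)² + (y + 4.5)² = 57.68².
Subtracting the P equation from the Q and R equations removes the quadratic terms:
149.0 x + 238.0 y = 570.04
-146.6 x − 9.0 y = 2614.65
Solving the 2×2 system: x ≈ -18.7, y ≈ 14.1 km.

-18.7 km east, 14.1 km north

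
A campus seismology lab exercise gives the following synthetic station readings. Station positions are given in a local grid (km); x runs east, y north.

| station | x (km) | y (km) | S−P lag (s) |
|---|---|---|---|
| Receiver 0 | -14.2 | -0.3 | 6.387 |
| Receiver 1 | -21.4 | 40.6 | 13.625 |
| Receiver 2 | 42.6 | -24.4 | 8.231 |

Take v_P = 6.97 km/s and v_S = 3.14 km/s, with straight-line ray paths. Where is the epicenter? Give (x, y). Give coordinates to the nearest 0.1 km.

(-3.2, -35.1)

Distance from S−P lag: d = Δt · v_P v_S / (v_P − v_S) = Δt · (6.97·3.14)/(6.97−3.14) ≈ 5.7143·Δt.
So d_Receiver 0 = 36.50, d_Receiver 1 = 77.86, d_Receiver 2 = 47.03 km.
Circle about each station: (x + 14.2)² + (y + 0.3)² = 36.50²; (x + 21.4)² + (y − 40.6)² = 77.86²; (x − 42.6)² + (y + 24.4)² = 47.03².
Subtracting the Receiver 0 equation from the Receiver 1 and Receiver 2 equations removes the quadratic terms:
-14.4 x + 81.8 y = -2825.34
113.6 x − 48.2 y = 1328.82
Solving the 2×2 system: x ≈ -3.2, y ≈ -35.1 km.
Check against Receiver 0 (with the unrounded x, y): √((x + 14.2)²+(y + 0.3)²) = 36.50 ≈ 36.50 km. ✓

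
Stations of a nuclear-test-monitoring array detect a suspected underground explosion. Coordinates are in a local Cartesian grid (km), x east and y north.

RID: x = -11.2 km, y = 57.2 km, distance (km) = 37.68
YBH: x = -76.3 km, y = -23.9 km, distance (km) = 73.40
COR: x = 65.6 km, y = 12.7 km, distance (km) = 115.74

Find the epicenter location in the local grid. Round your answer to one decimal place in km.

x ≈ -46.1 km, y ≈ 43.0 km

Circle about each station: (x + 11.2)² + (y − 57.2)² = 37.68²; (x + 76.3)² + (y + 23.9)² = 73.40²; (x − 65.6)² + (y − 12.7)² = 115.74².
Subtracting pairs of circle equations eliminates x²+y² and gives linear equations (the radical axes):
-130.2 x − 162.2 y = -972.16
153.6 x − 89.0 y = -10908.60
Solving the 2×2 system: x ≈ -46.1, y ≈ 43.0 km.
Check against RID (with the unrounded x, y): √((x + 11.2)²+(y − 57.2)²) = 37.68 ≈ 37.68 km. ✓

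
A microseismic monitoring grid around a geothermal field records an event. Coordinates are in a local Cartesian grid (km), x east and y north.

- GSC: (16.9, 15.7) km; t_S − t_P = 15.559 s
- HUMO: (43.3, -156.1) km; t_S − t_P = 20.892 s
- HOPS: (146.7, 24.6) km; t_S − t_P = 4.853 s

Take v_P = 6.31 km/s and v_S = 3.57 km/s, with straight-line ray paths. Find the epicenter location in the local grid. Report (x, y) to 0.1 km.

Distance from S−P lag: d = Δt · v_P v_S / (v_P − v_S) = Δt · (6.31·3.57)/(6.31−3.57) ≈ 8.2214·Δt.
So d_GSC = 127.92, d_HUMO = 171.76, d_HOPS = 39.90 km.
Circle about each station: (x − 16.9)² + (y − 15.7)² = 127.92²; (x − 43.3)² + (y + 156.1)² = 171.76²; (x − 146.7)² + (y − 24.6)² = 39.90².
Subtracting the GSC equation from the HUMO and HOPS equations removes the quadratic terms:
52.8 x − 343.6 y = 12572.03
259.6 x + 17.8 y = 36365.47
Solving the 2×2 system: x ≈ 141.1, y ≈ -14.9 km.
Check against GSC (with the unrounded x, y): √((x − 16.9)²+(y − 15.7)²) = 127.92 ≈ 127.92 km. ✓

x ≈ 141.1 km, y ≈ -14.9 km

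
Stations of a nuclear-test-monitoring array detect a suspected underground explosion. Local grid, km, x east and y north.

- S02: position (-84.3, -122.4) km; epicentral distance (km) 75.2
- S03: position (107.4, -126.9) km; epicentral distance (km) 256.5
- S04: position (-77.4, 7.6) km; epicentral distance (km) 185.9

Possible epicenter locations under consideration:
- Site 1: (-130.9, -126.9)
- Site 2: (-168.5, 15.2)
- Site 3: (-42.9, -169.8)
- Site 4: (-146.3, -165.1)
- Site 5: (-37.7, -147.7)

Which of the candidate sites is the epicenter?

Site 4

For each candidate, compare |candidate − station| to the reported distance:
Site 1: residuals S02 28.4, S03 18.2, S04 41.2 → max 41.2 km
Site 2: residuals S02 86.1, S03 53.8, S04 94.5 → max 94.5 km
Site 3: residuals S02 12.3, S03 100.2, S04 5.2 → max 100.2 km
Site 4: residuals S02 0.1, S03 0.1, S04 0.0 → max 0.1 km
Site 5: residuals S02 22.2, S03 109.9, S04 25.6 → max 109.9 km
Only Site 4 has all residuals ≈ 0.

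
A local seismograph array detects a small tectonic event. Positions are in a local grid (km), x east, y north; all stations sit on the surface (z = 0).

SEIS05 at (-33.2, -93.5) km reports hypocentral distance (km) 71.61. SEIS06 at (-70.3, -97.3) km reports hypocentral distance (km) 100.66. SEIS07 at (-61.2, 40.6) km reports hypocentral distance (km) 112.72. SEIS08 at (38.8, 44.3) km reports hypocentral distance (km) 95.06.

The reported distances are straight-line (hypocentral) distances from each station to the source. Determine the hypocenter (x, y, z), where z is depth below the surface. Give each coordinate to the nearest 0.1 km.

Each station gives a sphere (x−x_i)² + (y−y_i)² + z² = d_i² (stations at z=0).
Subtracting the SEIS05 sphere from SEIS06 and SEIS07: z² cancels, leaving linear equations in x and y:
-74.2 x − 7.6 y = -439.55
-56.0 x + 268.2 y = -12028.50
Solving: x ≈ 10.297, y ≈ -42.699 km (keep extra digits for the depth step; rounded: 10.3, -42.7).
Then from the SEIS05 sphere: z² = 71.61² − (x + 33.2)² − (y + 93.5)² with x = 10.297, y = -42.699, so z ≈ 25.598 ≈ 25.6 km.

(10.3, -42.7, 25.6)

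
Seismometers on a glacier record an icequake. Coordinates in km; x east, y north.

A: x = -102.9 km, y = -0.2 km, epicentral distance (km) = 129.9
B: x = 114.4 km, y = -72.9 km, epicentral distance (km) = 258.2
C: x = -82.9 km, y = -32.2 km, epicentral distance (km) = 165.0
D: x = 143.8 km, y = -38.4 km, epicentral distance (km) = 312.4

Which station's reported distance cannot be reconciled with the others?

B

Solve using three stations at a time. Using A, C, D (subtract circle equations pairwise → linear system) gives (x, y) ≈ (-120.3, 128.4).
Distances from that point to each station vs reported:
  A: calculated 129.8 vs reported 129.9 → residual 0.1 km
  B: calculated 309.2 vs reported 258.2 → residual 51.0 km
  C: calculated 164.9 vs reported 165.0 → residual 0.1 km
  D: calculated 312.4 vs reported 312.4 → residual 0.0 km
A, C, D are mutually consistent (residuals ≈ 0); B is off by 51.0 km.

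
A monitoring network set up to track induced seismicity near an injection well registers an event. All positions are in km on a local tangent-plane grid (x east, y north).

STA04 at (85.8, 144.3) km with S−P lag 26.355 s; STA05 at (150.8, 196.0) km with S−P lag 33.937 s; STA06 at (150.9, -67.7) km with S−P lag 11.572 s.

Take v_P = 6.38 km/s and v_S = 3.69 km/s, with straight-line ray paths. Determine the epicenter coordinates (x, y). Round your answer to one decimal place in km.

Distance from S−P lag: d = Δt · v_P v_S / (v_P − v_S) = Δt · (6.38·3.69)/(6.38−3.69) ≈ 8.7517·Δt.
So d_STA04 = 230.65, d_STA05 = 297.01, d_STA06 = 101.28 km.
Circle about each station: (x − 85.8)² + (y − 144.3)² = 230.65²; (x − 150.8)² + (y − 196.0)² = 297.01²; (x − 150.9)² + (y + 67.7)² = 101.28².
Subtracting pairs of circle equations eliminates x²+y² and gives linear equations (the radical axes):
130.0 x + 103.4 y = -2043.01
130.2 x − 424.0 y = 42111.75
Solving the 2×2 system: x ≈ 50.9, y ≈ -83.7 km.

x ≈ 50.9 km, y ≈ -83.7 km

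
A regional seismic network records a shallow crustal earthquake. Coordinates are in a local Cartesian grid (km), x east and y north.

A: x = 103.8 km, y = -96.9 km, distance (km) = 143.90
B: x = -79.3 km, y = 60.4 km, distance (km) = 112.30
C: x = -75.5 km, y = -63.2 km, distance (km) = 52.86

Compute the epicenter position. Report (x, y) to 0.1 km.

-28.2 km east, -39.6 km north

Circle about each station: (x − 103.8)² + (y + 96.9)² = 143.90²; (x + 79.3)² + (y − 60.4)² = 112.30²; (x + 75.5)² + (y + 63.2)² = 52.86².
Subtracting pairs of circle equations eliminates x²+y² and gives linear equations (the radical axes):
-366.2 x + 314.6 y = -2131.48
-358.6 x + 67.4 y = 7443.47
Solving the 2×2 system: x ≈ -28.2, y ≈ -39.6 km.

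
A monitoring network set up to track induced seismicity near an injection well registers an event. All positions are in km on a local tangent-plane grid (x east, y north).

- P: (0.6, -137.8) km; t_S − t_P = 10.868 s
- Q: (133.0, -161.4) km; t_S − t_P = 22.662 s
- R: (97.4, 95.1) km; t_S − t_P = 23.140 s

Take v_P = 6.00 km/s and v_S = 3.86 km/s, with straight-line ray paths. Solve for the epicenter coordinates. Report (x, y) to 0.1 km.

Distance from S−P lag: d = Δt · v_P v_S / (v_P − v_S) = Δt · (6.00·3.86)/(6.00−3.86) ≈ 10.8224·Δt.
So d_P = 117.62, d_Q = 245.26, d_R = 250.43 km.
Circle about each station: (x − 0.6)² + (y + 137.8)² = 117.62²; (x − 133.0)² + (y + 161.4)² = 245.26²; (x − 97.4)² + (y − 95.1)² = 250.43².
Subtracting the P equation from the Q and R equations removes the quadratic terms:
264.8 x − 47.2 y = -21568.24
193.6 x + 465.8 y = -49339.15
Solving the 2×2 system: x ≈ -93.4, y ≈ -67.1 km.

(-93.4, -67.1)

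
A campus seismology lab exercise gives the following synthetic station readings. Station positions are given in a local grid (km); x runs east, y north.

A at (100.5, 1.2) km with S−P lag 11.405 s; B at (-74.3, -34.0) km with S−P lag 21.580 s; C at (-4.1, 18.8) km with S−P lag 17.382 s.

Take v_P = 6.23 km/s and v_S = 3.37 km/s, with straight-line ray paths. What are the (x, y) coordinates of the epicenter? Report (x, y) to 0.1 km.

Distance from S−P lag: d = Δt · v_P v_S / (v_P − v_S) = Δt · (6.23·3.37)/(6.23−3.37) ≈ 7.3409·Δt.
So d_A = 83.72, d_B = 158.42, d_C = 127.60 km.
Circle about each station: (x − 100.5)² + (y − 1.2)² = 83.72²; (x + 74.3)² + (y + 34.0)² = 158.42²; (x + 4.1)² + (y − 18.8)² = 127.60².
Subtracting pairs of circle equations eliminates x²+y² and gives linear equations (the radical axes):
-349.6 x − 70.4 y = -21513.06
-209.2 x + 35.2 y = -19004.16
Solving the 2×2 system: x ≈ 77.5, y ≈ -79.3 km.

(77.5, -79.3)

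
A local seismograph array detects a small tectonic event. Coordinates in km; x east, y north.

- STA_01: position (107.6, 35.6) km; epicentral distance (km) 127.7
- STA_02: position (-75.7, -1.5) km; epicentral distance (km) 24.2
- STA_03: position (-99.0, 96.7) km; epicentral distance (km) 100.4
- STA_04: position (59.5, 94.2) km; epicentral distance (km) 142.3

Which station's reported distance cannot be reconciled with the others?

Solve using three stations at a time. Using STA_02, STA_03, STA_04 (subtract circle equations pairwise → linear system) gives (x, y) ≈ (-53.2, 7.4).
Distances from that point to each station vs reported:
  STA_01: calculated 163.3 vs reported 127.7 → residual 35.6 km
  STA_02: calculated 24.2 vs reported 24.2 → residual 0.0 km
  STA_03: calculated 100.4 vs reported 100.4 → residual 0.0 km
  STA_04: calculated 142.3 vs reported 142.3 → residual 0.0 km
STA_02, STA_03, STA_04 are mutually consistent (residuals ≈ 0); STA_01 is off by 35.6 km.

STA_01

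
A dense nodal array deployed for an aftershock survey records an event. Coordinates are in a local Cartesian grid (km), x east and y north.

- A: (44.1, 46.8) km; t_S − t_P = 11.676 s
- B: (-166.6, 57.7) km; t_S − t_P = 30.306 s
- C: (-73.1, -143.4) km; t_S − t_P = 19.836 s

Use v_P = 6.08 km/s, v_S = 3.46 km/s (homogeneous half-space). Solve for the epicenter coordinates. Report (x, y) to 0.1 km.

Distance from S−P lag: d = Δt · v_P v_S / (v_P − v_S) = Δt · (6.08·3.46)/(6.08−3.46) ≈ 8.0293·Δt.
So d_A = 93.75, d_B = 243.34, d_C = 159.27 km.
Circle about each station: (x − 44.1)² + (y − 46.8)² = 93.75²; (x + 166.6)² + (y − 57.7)² = 243.34²; (x + 73.1)² + (y + 143.4)² = 159.27².
Subtracting pairs of circle equations eliminates x²+y² and gives linear equations (the radical axes):
-421.4 x + 21.8 y = -23475.49
-234.4 x − 380.4 y = 5194.25
Solving the 2×2 system: x ≈ 53.3, y ≈ -46.5 km.

53.3 km east, -46.5 km north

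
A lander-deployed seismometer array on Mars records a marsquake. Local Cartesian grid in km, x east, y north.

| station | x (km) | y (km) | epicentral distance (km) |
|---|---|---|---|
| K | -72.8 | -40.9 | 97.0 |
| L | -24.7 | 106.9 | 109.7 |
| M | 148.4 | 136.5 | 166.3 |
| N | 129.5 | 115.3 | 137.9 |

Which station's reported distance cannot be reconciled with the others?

K

Solve using three stations at a time. Using L, M, N (subtract circle equations pairwise → linear system) gives (x, y) ≈ (35.0, 14.8).
Distances from that point to each station vs reported:
  K: calculated 121.3 vs reported 97.0 → residual 24.3 km
  L: calculated 109.7 vs reported 109.7 → residual 0.0 km
  M: calculated 166.3 vs reported 166.3 → residual 0.0 km
  N: calculated 137.9 vs reported 137.9 → residual 0.0 km
L, M, N are mutually consistent (residuals ≈ 0); K is off by 24.3 km.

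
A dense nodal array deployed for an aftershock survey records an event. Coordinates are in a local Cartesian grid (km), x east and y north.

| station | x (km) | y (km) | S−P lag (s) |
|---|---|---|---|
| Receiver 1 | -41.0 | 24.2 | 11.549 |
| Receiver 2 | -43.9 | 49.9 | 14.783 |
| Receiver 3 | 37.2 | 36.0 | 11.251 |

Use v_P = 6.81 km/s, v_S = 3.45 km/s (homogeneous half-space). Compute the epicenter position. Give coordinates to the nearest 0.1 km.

Distance from S−P lag: d = Δt · v_P v_S / (v_P − v_S) = Δt · (6.81·3.45)/(6.81−3.45) ≈ 6.9924·Δt.
So d_Receiver 1 = 80.76, d_Receiver 2 = 103.37, d_Receiver 3 = 78.67 km.
Circle about each station: (x + 41.0)² + (y − 24.2)² = 80.76²; (x + 43.9)² + (y − 49.9)² = 103.37²; (x − 37.2)² + (y − 36.0)² = 78.67².
Subtracting the Receiver 1 equation from the Receiver 2 and Receiver 3 equations removes the quadratic terms:
-5.8 x + 51.4 y = -2012.60
156.4 x + 23.6 y = 746.41
Solving the 2×2 system: x ≈ 10.5, y ≈ -38.0 km.

x ≈ 10.5 km, y ≈ -38.0 km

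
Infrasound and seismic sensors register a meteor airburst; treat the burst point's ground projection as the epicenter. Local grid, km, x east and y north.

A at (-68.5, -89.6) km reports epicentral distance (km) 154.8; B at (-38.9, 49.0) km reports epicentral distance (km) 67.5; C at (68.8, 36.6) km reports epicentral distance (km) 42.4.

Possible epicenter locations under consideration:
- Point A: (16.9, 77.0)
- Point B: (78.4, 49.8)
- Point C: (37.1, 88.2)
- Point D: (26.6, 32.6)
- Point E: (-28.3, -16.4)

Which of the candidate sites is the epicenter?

Point D

For each candidate, compare |candidate − station| to the reported distance:
Point A: residuals A 32.4, B 5.1, C 23.4 → max 32.4 km
Point B: residuals A 47.7, B 49.8, C 26.1 → max 49.8 km
Point C: residuals A 52.0, B 18.0, C 18.2 → max 52.0 km
Point D: residuals A 0.0, B 0.0, C 0.0 → max 0.0 km
Point E: residuals A 71.3, B 1.2, C 68.2 → max 71.3 km
Only Point D has all residuals ≈ 0.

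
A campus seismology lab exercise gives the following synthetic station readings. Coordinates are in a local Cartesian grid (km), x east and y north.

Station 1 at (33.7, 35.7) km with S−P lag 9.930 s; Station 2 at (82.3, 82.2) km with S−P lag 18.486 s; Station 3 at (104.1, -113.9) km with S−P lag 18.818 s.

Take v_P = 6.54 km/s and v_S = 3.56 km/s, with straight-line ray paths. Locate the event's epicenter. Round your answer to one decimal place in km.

Distance from S−P lag: d = Δt · v_P v_S / (v_P − v_S) = Δt · (6.54·3.56)/(6.54−3.56) ≈ 7.8129·Δt.
So d_Station 1 = 77.58, d_Station 2 = 144.43, d_Station 3 = 147.02 km.
Circle about each station: (x − 33.7)² + (y − 35.7)² = 77.58²; (x − 82.3)² + (y − 82.2)² = 144.43²; (x − 104.1)² + (y + 113.9)² = 147.02².
Subtracting the Station 1 equation from the Station 2 and Station 3 equations removes the quadratic terms:
97.2 x + 93.0 y = -3721.42
140.8 x − 299.2 y = 5803.62
Solving the 2×2 system: x ≈ -13.6, y ≈ -25.8 km.
Check against Station 1 (with the unrounded x, y): √((x − 33.7)²+(y − 35.7)²) = 77.59 ≈ 77.58 km. ✓

-13.6 km east, -25.8 km north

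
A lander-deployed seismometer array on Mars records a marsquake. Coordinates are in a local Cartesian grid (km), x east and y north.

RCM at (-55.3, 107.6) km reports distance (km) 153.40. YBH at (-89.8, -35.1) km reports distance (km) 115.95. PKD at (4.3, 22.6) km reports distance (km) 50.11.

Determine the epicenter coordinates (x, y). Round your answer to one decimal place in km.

Circle about each station: (x + 55.3)² + (y − 107.6)² = 153.40²; (x + 89.8)² + (y + 35.1)² = 115.95²; (x − 4.3)² + (y − 22.6)² = 50.11².
Subtracting the RCM equation from the YBH and PKD equations removes the quadratic terms:
-69.0 x − 285.4 y = 4747.36
119.2 x − 170.0 y = 6913.95
Solving the 2×2 system: x ≈ 25.5, y ≈ -22.8 km.
Check against RCM (with the unrounded x, y): √((x + 55.3)²+(y − 107.6)²) = 153.40 ≈ 153.40 km. ✓

25.5 km east, -22.8 km north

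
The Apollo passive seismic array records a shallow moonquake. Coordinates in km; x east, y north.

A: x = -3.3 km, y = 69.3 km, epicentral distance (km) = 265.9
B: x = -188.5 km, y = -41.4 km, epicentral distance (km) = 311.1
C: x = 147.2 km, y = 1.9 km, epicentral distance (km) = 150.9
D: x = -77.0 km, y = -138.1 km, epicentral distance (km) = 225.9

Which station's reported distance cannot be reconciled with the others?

B

Solve using three stations at a time. Using A, C, D (subtract circle equations pairwise → linear system) gives (x, y) ≈ (148.6, -148.9).
Distances from that point to each station vs reported:
  A: calculated 265.8 vs reported 265.9 → residual 0.1 km
  B: calculated 353.8 vs reported 311.1 → residual 42.7 km
  C: calculated 150.8 vs reported 150.9 → residual 0.1 km
  D: calculated 225.8 vs reported 225.9 → residual 0.1 km
A, C, D are mutually consistent (residuals ≈ 0); B is off by 42.7 km.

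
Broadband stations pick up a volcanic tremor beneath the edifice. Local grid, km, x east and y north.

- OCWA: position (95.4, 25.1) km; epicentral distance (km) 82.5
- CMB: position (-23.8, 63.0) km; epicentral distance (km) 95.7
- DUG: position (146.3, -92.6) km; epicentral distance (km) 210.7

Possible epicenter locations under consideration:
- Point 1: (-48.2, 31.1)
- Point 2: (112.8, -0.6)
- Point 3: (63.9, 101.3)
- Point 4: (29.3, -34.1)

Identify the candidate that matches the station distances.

For each candidate, compare |candidate − station| to the reported distance:
Point 1: residuals OCWA 61.2, CMB 55.5, DUG 19.8 → max 61.2 km
Point 2: residuals OCWA 51.5, CMB 55.0, DUG 112.8 → max 112.8 km
Point 3: residuals OCWA 0.0, CMB 0.0, DUG 0.0 → max 0.0 km
Point 4: residuals OCWA 6.2, CMB 15.0, DUG 79.9 → max 79.9 km
Only Point 3 has all residuals ≈ 0.

Point 3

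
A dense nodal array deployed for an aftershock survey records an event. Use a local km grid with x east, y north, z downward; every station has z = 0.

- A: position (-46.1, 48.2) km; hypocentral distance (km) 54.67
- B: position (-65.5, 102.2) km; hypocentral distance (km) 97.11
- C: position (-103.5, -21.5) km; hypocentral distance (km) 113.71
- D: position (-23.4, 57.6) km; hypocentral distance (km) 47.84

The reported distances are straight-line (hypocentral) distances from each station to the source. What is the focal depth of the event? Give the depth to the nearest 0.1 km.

Each station gives a sphere (x−x_i)² + (y−y_i)² + z² = d_i² (stations at z=0).
Subtracting the A sphere from B and C: z² cancels, leaving linear equations in x and y:
-38.8 x + 108.0 y = 3845.10
-114.8 x − 139.4 y = -3215.11
Solving: x ≈ -10.601, y ≈ 31.794 km (keep extra digits for the depth step; rounded: -10.6, 31.8).
Then from the A sphere: z² = 54.67² − (x + 46.1)² − (y − 48.2)² with x = -10.601, y = 31.794, so z ≈ 38.203 ≈ 38.2 km.
Check against D (with the unrounded solution): distance 47.85 ≈ 47.84 km. ✓

depth ≈ 38.2 km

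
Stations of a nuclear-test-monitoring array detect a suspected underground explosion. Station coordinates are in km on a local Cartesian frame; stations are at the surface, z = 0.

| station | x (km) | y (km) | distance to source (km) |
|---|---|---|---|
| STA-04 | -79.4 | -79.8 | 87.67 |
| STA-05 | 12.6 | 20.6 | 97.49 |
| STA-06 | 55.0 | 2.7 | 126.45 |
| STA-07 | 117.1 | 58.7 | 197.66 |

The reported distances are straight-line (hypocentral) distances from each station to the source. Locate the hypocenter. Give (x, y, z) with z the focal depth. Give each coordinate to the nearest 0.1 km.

Each station gives a sphere (x−x_i)² + (y−y_i)² + z² = d_i² (stations at z=0).
Subtracting the STA-04 sphere from STA-05 and STA-06: z² cancels, leaving linear equations in x and y:
184.0 x + 200.8 y = -13907.55
268.8 x + 165.0 y = -17943.68
Solving: x ≈ -55.403, y ≈ -18.493 km (keep extra digits for the depth step; rounded: -55.4, -18.5).
Then from the STA-04 sphere: z² = 87.67² − (x + 79.4)² − (y + 79.8)² with x = -55.403, y = -18.493, so z ≈ 57.893 ≈ 57.9 km.
Check against STA-07 (with the unrounded solution): distance 197.66 ≈ 197.66 km. ✓

x ≈ -55.4 km, y ≈ -18.5 km, depth ≈ 57.9 km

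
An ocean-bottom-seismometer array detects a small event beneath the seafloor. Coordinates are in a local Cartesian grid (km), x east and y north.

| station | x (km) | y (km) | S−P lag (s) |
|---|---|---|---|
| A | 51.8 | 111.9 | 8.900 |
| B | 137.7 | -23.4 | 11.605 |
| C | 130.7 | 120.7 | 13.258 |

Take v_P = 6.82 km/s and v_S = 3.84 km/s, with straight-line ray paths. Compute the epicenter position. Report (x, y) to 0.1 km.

(53.2, 33.7)

Distance from S−P lag: d = Δt · v_P v_S / (v_P − v_S) = Δt · (6.82·3.84)/(6.82−3.84) ≈ 8.7882·Δt.
So d_A = 78.21, d_B = 101.99, d_C = 116.51 km.
Circle about each station: (x − 51.8)² + (y − 111.9)² = 78.21²; (x − 137.7)² + (y + 23.4)² = 101.99²; (x − 130.7)² + (y − 120.7)² = 116.51².
Subtracting the A equation from the B and C equations removes the quadratic terms:
171.8 x − 270.6 y = 18.84
157.8 x + 17.6 y = 8988.35
Solving the 2×2 system: x ≈ 53.2, y ≈ 33.7 km.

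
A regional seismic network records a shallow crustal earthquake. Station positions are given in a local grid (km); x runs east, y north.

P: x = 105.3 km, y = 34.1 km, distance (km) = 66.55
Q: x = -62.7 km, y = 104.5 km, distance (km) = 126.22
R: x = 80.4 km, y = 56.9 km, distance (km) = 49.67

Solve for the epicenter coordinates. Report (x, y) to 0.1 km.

Circle about each station: (x − 105.3)² + (y − 34.1)² = 66.55²; (x + 62.7)² + (y − 104.5)² = 126.22²; (x − 80.4)² + (y − 56.9)² = 49.67².
Subtracting pairs of circle equations eliminates x²+y² and gives linear equations (the radical axes):
-336.0 x + 140.8 y = -8901.95
-49.8 x + 45.6 y = -587.34
Solving the 2×2 system: x ≈ 38.9, y ≈ 29.6 km.

x ≈ 38.9 km, y ≈ 29.6 km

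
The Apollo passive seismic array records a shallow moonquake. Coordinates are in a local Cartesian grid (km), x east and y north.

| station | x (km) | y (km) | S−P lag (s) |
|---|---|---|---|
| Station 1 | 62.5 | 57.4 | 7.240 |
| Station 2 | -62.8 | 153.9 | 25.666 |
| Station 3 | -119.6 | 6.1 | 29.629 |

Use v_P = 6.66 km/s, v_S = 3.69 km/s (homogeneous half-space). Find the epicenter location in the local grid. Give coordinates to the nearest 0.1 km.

121.8 km east, 48.9 km north

Distance from S−P lag: d = Δt · v_P v_S / (v_P − v_S) = Δt · (6.66·3.69)/(6.66−3.69) ≈ 8.2745·Δt.
So d_Station 1 = 59.91, d_Station 2 = 212.37, d_Station 3 = 245.17 km.
Circle about each station: (x − 62.5)² + (y − 57.4)² = 59.91²; (x + 62.8)² + (y − 153.9)² = 212.37²; (x + 119.6)² + (y − 6.1)² = 245.17².
Subtracting the Station 1 equation from the Station 2 and Station 3 equations removes the quadratic terms:
-250.6 x + 193.0 y = -21083.77
-364.2 x − 102.6 y = -49378.76
Solving the 2×2 system: x ≈ 121.8, y ≈ 48.9 km.
Check against Station 1 (with the unrounded x, y): √((x − 62.5)²+(y − 57.4)²) = 59.91 ≈ 59.91 km. ✓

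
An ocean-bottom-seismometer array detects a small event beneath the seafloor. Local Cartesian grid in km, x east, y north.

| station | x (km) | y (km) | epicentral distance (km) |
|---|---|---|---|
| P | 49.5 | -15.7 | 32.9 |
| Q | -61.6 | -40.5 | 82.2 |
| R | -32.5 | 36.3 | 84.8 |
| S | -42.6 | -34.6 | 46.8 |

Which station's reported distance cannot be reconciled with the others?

S

Solve using three stations at a time. Using P, Q, R (subtract circle equations pairwise → linear system) gives (x, y) ≈ (20.0, -30.3).
Distances from that point to each station vs reported:
  P: calculated 32.9 vs reported 32.9 → residual 0.0 km
  Q: calculated 82.2 vs reported 82.2 → residual 0.0 km
  R: calculated 84.8 vs reported 84.8 → residual 0.0 km
  S: calculated 62.7 vs reported 46.8 → residual 15.9 km
P, Q, R are mutually consistent (residuals ≈ 0); S is off by 15.9 km.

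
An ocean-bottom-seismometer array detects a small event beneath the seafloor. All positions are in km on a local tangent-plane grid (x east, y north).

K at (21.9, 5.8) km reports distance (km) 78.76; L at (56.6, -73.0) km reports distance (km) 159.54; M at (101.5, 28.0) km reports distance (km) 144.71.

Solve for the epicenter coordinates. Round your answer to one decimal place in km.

Circle about each station: (x − 21.9)² + (y − 5.8)² = 78.76²; (x − 56.6)² + (y + 73.0)² = 159.54²; (x − 101.5)² + (y − 28.0)² = 144.71².
Subtracting the K equation from the L and M equations removes the quadratic terms:
69.4 x − 157.6 y = -11230.56
159.2 x + 44.4 y = -4164.85
Solving the 2×2 system: x ≈ -41.0, y ≈ 53.2 km.

-41.0 km east, 53.2 km north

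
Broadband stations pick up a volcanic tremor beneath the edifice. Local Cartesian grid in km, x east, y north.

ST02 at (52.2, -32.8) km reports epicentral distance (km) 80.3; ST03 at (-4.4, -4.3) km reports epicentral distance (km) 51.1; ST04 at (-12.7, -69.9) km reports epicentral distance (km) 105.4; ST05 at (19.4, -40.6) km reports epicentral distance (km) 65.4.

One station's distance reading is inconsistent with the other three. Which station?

Solve using three stations at a time. Using ST03, ST04, ST05 (subtract circle equations pairwise → linear system) gives (x, y) ≈ (39.6, 21.6).
Distances from that point to each station vs reported:
  ST02: calculated 55.8 vs reported 80.3 → residual 24.5 km
  ST03: calculated 51.1 vs reported 51.1 → residual 0.0 km
  ST04: calculated 105.4 vs reported 105.4 → residual 0.0 km
  ST05: calculated 65.4 vs reported 65.4 → residual 0.0 km
ST03, ST04, ST05 are mutually consistent (residuals ≈ 0); ST02 is off by 24.5 km.

ST02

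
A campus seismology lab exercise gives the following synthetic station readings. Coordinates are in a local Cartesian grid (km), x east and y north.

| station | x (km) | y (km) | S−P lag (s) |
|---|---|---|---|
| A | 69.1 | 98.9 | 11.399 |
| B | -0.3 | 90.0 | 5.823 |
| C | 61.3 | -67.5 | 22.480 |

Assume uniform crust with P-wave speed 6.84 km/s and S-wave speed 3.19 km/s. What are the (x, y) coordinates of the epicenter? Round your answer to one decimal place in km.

14.3 km east, 58.4 km north

Distance from S−P lag: d = Δt · v_P v_S / (v_P − v_S) = Δt · (6.84·3.19)/(6.84−3.19) ≈ 5.9780·Δt.
So d_A = 68.14, d_B = 34.81, d_C = 134.38 km.
Circle about each station: (x − 69.1)² + (y − 98.9)² = 68.14²; (x + 0.3)² + (y − 90.0)² = 34.81²; (x − 61.3)² + (y + 67.5)² = 134.38².
Subtracting pairs of circle equations eliminates x²+y² and gives linear equations (the radical axes):
-138.8 x − 17.8 y = -3024.61
-15.6 x − 332.8 y = -19657.00
Solving the 2×2 system: x ≈ 14.3, y ≈ 58.4 km.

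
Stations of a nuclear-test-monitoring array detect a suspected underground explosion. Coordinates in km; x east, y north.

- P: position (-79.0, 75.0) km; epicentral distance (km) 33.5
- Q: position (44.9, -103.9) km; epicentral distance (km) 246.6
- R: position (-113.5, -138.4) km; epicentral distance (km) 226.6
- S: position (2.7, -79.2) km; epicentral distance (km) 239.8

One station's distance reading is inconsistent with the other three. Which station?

S

Solve using three stations at a time. Using P, Q, R (subtract circle equations pairwise → linear system) gives (x, y) ≈ (-109.8, 88.2).
Distances from that point to each station vs reported:
  P: calculated 33.5 vs reported 33.5 → residual 0.0 km
  Q: calculated 246.6 vs reported 246.6 → residual 0.0 km
  R: calculated 226.6 vs reported 226.6 → residual 0.0 km
  S: calculated 201.6 vs reported 239.8 → residual 38.2 km
P, Q, R are mutually consistent (residuals ≈ 0); S is off by 38.2 km.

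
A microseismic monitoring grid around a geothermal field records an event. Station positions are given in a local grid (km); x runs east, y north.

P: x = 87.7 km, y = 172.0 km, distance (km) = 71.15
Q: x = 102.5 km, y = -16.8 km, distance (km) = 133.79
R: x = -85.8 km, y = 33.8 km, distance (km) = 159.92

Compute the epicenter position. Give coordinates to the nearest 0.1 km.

Circle about each station: (x − 87.7)² + (y − 172.0)² = 71.15²; (x − 102.5)² + (y + 16.8)² = 133.79²; (x + 85.8)² + (y − 33.8)² = 159.92².
Subtracting the P equation from the Q and R equations removes the quadratic terms:
29.6 x − 377.6 y = -39324.24
-347.0 x − 276.4 y = -49283.29
Solving the 2×2 system: x ≈ 55.6, y ≈ 108.5 km.

55.6 km east, 108.5 km north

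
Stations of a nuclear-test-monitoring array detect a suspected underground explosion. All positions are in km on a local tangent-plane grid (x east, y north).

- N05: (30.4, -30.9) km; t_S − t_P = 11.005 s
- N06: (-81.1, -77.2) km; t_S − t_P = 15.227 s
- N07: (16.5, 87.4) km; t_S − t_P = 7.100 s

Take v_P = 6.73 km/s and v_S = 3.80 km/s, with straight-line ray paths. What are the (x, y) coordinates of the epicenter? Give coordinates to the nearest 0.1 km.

(-28.6, 44.9)

Distance from S−P lag: d = Δt · v_P v_S / (v_P − v_S) = Δt · (6.73·3.80)/(6.73−3.80) ≈ 8.7283·Δt.
So d_N05 = 96.06, d_N06 = 132.91, d_N07 = 61.97 km.
Circle about each station: (x − 30.4)² + (y + 30.9)² = 96.06²; (x + 81.1)² + (y + 77.2)² = 132.91²; (x − 16.5)² + (y − 87.4)² = 61.97².
Subtracting the N05 equation from the N06 and N07 equations removes the quadratic terms:
-223.0 x − 92.6 y = 2220.54
-27.8 x + 236.6 y = 11419.28
Solving the 2×2 system: x ≈ -28.6, y ≈ 44.9 km.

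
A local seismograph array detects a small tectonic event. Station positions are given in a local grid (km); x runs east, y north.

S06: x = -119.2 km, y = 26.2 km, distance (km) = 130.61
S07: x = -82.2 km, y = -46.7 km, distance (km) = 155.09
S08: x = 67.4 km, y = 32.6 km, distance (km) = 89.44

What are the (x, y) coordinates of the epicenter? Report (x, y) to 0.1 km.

Circle about each station: (x + 119.2)² + (y − 26.2)² = 130.61²; (x + 82.2)² + (y + 46.7)² = 155.09²; (x − 67.4)² + (y − 32.6)² = 89.44².
Subtracting the S06 equation from the S07 and S08 equations removes the quadratic terms:
74.0 x − 145.8 y = -12951.29
373.2 x + 12.8 y = -230.10
Solving the 2×2 system: x ≈ -3.6, y ≈ 87.0 km.

(-3.6, 87.0)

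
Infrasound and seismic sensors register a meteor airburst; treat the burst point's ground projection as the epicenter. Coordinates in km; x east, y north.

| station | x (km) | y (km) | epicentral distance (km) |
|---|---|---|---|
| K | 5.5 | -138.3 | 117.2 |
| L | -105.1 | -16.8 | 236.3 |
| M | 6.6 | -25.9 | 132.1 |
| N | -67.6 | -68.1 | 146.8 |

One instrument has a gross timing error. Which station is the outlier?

N

Solve using three stations at a time. Using K, L, M (subtract circle equations pairwise → linear system) gives (x, y) ≈ (116.2, -99.7).
Distances from that point to each station vs reported:
  K: calculated 117.2 vs reported 117.2 → residual 0.0 km
  L: calculated 236.3 vs reported 236.3 → residual 0.0 km
  M: calculated 132.1 vs reported 132.1 → residual 0.0 km
  N: calculated 186.5 vs reported 146.8 → residual 39.7 km
K, L, M are mutually consistent (residuals ≈ 0); N is off by 39.7 km.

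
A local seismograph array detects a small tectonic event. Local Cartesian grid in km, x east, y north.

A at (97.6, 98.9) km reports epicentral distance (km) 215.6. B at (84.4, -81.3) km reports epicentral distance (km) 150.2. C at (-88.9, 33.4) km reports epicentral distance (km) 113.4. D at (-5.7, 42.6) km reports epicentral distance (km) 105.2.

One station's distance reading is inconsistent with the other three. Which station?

Solve using three stations at a time. Using A, B, D (subtract circle equations pairwise → linear system) gives (x, y) ≈ (-61.6, -46.4).
Distances from that point to each station vs reported:
  A: calculated 215.6 vs reported 215.6 → residual 0.0 km
  B: calculated 150.1 vs reported 150.2 → residual 0.1 km
  C: calculated 84.3 vs reported 113.4 → residual 29.1 km
  D: calculated 105.1 vs reported 105.2 → residual 0.1 km
A, B, D are mutually consistent (residuals ≈ 0); C is off by 29.1 km.

C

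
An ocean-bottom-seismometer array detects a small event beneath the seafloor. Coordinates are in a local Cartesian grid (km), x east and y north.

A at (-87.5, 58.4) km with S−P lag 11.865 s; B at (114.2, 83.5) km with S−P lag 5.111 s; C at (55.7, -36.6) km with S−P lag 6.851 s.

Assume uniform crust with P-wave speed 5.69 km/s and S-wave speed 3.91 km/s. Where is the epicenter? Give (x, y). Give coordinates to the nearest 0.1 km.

60.5 km east, 48.9 km north

Distance from S−P lag: d = Δt · v_P v_S / (v_P − v_S) = Δt · (5.69·3.91)/(5.69−3.91) ≈ 12.4988·Δt.
So d_A = 148.30, d_B = 63.88, d_C = 85.63 km.
Circle about each station: (x + 87.5)² + (y − 58.4)² = 148.30²; (x − 114.2)² + (y − 83.5)² = 63.88²; (x − 55.7)² + (y + 36.6)² = 85.63².
Subtracting the A equation from the B and C equations removes the quadratic terms:
403.4 x + 50.2 y = 26859.32
286.4 x − 190.0 y = 8035.63
Solving the 2×2 system: x ≈ 60.5, y ≈ 48.9 km.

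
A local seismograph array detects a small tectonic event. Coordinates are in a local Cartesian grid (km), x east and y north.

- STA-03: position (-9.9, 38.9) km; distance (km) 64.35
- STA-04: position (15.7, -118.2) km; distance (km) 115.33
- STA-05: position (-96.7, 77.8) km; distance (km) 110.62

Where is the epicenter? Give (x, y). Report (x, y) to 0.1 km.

Circle about each station: (x + 9.9)² + (y − 38.9)² = 64.35²; (x − 15.7)² + (y + 118.2)² = 115.33²; (x + 96.7)² + (y − 77.8)² = 110.62².
Subtracting the STA-03 equation from the STA-04 and STA-05 equations removes the quadratic terms:
51.2 x − 314.2 y = 3446.42
-173.6 x + 77.8 y = 5696.65
Solving the 2×2 system: x ≈ -40.7, y ≈ -17.6 km.

(-40.7, -17.6)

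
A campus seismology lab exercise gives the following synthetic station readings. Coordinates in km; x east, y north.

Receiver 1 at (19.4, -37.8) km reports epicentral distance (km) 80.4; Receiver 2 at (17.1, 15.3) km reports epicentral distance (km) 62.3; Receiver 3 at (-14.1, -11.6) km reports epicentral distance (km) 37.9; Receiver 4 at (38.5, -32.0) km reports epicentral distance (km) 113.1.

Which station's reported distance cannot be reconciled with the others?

Solve using three stations at a time. Using Receiver 1, Receiver 2, Receiver 3 (subtract circle equations pairwise → linear system) gives (x, y) ≈ (-45.0, 10.3).
Distances from that point to each station vs reported:
  Receiver 1: calculated 80.4 vs reported 80.4 → residual 0.0 km
  Receiver 2: calculated 62.3 vs reported 62.3 → residual 0.0 km
  Receiver 3: calculated 37.9 vs reported 37.9 → residual 0.0 km
  Receiver 4: calculated 93.6 vs reported 113.1 → residual 19.5 km
Receiver 1, Receiver 2, Receiver 3 are mutually consistent (residuals ≈ 0); Receiver 4 is off by 19.5 km.

Receiver 4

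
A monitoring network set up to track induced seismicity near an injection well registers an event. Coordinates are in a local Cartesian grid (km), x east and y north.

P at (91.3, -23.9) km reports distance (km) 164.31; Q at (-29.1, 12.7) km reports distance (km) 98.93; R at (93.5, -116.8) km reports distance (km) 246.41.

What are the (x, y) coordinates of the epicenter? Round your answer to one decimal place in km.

Circle about each station: (x − 91.3)² + (y + 23.9)² = 164.31²; (x + 29.1)² + (y − 12.7)² = 98.93²; (x − 93.5)² + (y + 116.8)² = 246.41².
Subtracting pairs of circle equations eliminates x²+y² and gives linear equations (the radical axes):
-240.8 x + 73.2 y = 9311.83
4.4 x − 185.8 y = -20242.52
Solving the 2×2 system: x ≈ -5.6, y ≈ 108.8 km.
Check against P (with the unrounded x, y): √((x − 91.3)²+(y + 23.9)²) = 164.32 ≈ 164.31 km. ✓

-5.6 km east, 108.8 km north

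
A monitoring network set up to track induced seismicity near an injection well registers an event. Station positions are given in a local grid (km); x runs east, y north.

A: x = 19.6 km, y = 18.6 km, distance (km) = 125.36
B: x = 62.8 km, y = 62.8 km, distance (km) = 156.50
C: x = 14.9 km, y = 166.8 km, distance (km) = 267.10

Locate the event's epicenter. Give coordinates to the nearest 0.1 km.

Circle about each station: (x − 19.6)² + (y − 18.6)² = 125.36²; (x − 62.8)² + (y − 62.8)² = 156.50²; (x − 14.9)² + (y − 166.8)² = 267.10².
Subtracting pairs of circle equations eliminates x²+y² and gives linear equations (the radical axes):
86.4 x + 88.4 y = -1619.56
-9.4 x + 296.4 y = -28313.15
Solving the 2×2 system: x ≈ 76.5, y ≈ -93.1 km.

(76.5, -93.1)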